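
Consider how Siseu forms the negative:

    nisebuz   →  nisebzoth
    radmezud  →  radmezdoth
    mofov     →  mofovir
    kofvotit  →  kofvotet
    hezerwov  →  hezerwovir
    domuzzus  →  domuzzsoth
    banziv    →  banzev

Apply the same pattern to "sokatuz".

sokatzoth

banziv and hezerwov both end in -v yet inflect differently (banzev, hezerwovir), so the final letter is not what conditions the rule; the last vowel is.
"sokatuz" has last vowel 'u'. The stems whose last vowel is 'u' (domuzzus → domuzzsoth, radmezud → radmezdoth, nisebuz → nisebzoth) delete the last vowel and add -oth.
So sokatuz → sokatzoth.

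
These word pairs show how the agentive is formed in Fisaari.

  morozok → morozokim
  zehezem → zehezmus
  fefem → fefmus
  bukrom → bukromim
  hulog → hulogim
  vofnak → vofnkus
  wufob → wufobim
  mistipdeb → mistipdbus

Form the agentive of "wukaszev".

bukrom and zehezem both end in -m yet inflect differently (bukromim, zehezmus), so the final letter is not what conditions the rule; the last vowel is.
"wukaszev" has last vowel 'e'. The stems whose last vowel is 'e' (zehezem → zehezmus, fefem → fefmus, mistipdeb → mistipdbus) delete the last vowel and add -us.
The other pattern: stems whose last vowel is 'o' add -im.
So wukaszev → wukaszvus.

wukaszvus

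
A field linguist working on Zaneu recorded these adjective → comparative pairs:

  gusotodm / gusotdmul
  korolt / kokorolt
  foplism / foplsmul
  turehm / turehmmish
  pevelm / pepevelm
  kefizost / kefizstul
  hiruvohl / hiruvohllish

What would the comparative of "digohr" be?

digohrrish

pevelm and turehm both end in -m yet inflect differently (pepevelm, turehmmish), so the final letter is not what conditions the rule; the second-to-last letter is.
"digohr" has second-to-last letter 'h'. The stems whose second-to-last letter is 'h' (turehm → turehmmish, hiruvohl → hiruvohllish) double the final consonant and add -ish.
So digohr → digohrrish.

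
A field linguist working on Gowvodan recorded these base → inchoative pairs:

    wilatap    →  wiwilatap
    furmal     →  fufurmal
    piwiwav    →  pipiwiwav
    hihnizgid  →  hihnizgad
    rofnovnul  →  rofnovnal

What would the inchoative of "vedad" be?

vevedad

furmal and rofnovnul both end in -l yet inflect differently (fufurmal, rofnovnal), so the final letter is not what conditions the rule; the last vowel is.
"vedad" has last vowel 'a'. The stems whose last vowel is 'a' (wilatap → wiwilatap, furmal → fufurmal, piwiwav → pipiwiwav) repeat the first consonant+vowel as a prefix.
The other pattern: stems whose last vowel is 'i' or 'u' change the last vowel to 'a'.
So vedad → vevedad.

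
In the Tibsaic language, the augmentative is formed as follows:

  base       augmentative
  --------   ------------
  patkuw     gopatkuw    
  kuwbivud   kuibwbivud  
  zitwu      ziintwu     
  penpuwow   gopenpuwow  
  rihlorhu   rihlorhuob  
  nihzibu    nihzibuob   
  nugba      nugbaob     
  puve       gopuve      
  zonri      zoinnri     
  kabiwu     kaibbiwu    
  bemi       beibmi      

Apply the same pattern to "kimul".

kiibmul

"kimul" begins with k-. The stems beginning with k- (kuwbivud → kuibwbivud, kabiwu → kaibbiwu) insert -ib- after the first vowel.
The other patterns: stems beginning with n- or r- add -ob; stems beginning with p- add the prefix go-; stems beginning with z- insert -in- after the first vowel.
So kimul → kiibmul.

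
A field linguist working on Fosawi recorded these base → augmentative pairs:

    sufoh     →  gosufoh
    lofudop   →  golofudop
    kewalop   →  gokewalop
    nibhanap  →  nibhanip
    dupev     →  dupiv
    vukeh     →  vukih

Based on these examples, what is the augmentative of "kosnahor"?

gokosnahor

lofudop and nibhanap both end in -p yet inflect differently (golofudop, nibhanip), so the final letter is not what conditions the rule; the last vowel is.
"kosnahor" has last vowel 'o'. The stems whose last vowel is 'o' (sufoh → gosufoh, lofudop → golofudop, kewalop → gokewalop) add the prefix go-.
The other pattern: stems whose last vowel is 'a' or 'e' change the last vowel to 'i'.
So kosnahor → gokosnahor.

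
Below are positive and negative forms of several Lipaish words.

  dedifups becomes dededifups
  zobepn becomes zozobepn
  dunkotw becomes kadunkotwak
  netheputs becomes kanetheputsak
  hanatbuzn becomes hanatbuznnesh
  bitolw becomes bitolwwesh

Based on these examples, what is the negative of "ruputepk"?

"ruputepk" has second-to-last letter 'p'. The stems whose second-to-last letter is 'p' (dedifups → dededifups, zobepn → zozobepn) repeat the first consonant+vowel as a prefix.
The other patterns: stems whose second-to-last letter is 't' add ka- … -ak around the stem; stems whose second-to-last letter is 'l' or 'z' double the final consonant and add -esh.
So ruputepk → ruruputepk.

ruruputepk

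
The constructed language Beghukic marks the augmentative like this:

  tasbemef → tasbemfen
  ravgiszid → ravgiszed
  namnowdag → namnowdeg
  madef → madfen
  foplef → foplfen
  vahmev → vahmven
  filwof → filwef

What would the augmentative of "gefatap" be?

madef and filwof both end in -f yet inflect differently (madfen, filwef), so the final letter is not what conditions the rule; the last vowel is.
"gefatap" has last vowel 'a'. The one such stem in the data (namnowdag → namnowdeg) changes the last vowel to 'e' (as do ravgiszid, filwof), so the same rule applies.
The other pattern: stems whose last vowel is 'e' delete the last vowel and add -en.
So gefatap → gefatep.

gefatep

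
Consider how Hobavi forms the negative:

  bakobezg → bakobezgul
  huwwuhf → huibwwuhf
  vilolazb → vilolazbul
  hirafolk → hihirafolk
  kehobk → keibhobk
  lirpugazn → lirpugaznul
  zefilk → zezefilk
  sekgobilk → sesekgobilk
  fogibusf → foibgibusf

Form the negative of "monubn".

"monubn" has second-to-last letter 'b'. The one such stem in the data (kehobk → keibhobk) inserts -ib- after the first vowel (as do huwwuhf, fogibusf), so the same rule applies.
The other patterns: stems whose second-to-last letter is 'l' repeat the first consonant+vowel as a prefix; stems whose second-to-last letter is 'z' add -ul.
So monubn → moibnubn.

moibnubn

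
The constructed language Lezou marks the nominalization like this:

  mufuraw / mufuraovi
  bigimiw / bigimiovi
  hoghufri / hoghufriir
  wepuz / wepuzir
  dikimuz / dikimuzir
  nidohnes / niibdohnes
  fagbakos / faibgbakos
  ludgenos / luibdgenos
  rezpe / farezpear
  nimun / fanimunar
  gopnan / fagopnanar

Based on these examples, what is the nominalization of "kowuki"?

bigimiw and hoghufri both have last vowel 'i' yet inflect differently (bigimiovi, hoghufriir), so the last vowel is not what conditions the rule; the final letter is.
"kowuki" ends in -i. The one such stem in the data (hoghufri → hoghufriir) adds -ir, so the same rule applies.
The other patterns: stems ending in -w drop the final letter and add -ovi; stems ending in -s insert -ib- after the first vowel; stems ending in -e or -n add fa- … -ar around the stem.
So kowuki → kowukiir.

kowukiir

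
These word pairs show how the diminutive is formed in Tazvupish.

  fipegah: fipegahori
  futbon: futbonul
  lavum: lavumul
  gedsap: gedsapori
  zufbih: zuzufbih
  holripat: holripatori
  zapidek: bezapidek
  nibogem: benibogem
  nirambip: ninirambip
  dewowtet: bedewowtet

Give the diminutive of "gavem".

begavem

zufbih and fipegah both end in -h yet inflect differently (zuzufbih, fipegahori), so the final letter is not what conditions the rule; the last vowel is.
"gavem" has last vowel 'e'. The stems whose last vowel is 'e' (dewowtet → bedewowtet, nibogem → benibogem, zapidek → bezapidek) add the prefix be-.
So gavem → begavem.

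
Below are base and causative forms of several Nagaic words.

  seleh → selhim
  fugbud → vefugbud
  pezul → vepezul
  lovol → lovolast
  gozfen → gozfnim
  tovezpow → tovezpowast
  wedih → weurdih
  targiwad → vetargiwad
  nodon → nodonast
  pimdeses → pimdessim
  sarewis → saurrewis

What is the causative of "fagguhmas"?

gozfen and nodon both end in -n yet inflect differently (gozfnim, nodonast), so the final letter is not what conditions the rule; the last vowel is.
"fagguhmas" has last vowel 'a'. The one such stem in the data (targiwad → vetargiwad) adds the prefix ve-, so the same rule applies.
So fagguhmas → vefagguhmas.

vefagguhmas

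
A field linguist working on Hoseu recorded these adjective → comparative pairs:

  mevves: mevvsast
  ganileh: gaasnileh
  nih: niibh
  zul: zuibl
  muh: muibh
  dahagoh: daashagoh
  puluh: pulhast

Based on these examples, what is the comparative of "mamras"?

mamrsast

nih and puluh both end in -h yet inflect differently (niibh, pulhast), so the final letter is not what conditions the rule; the number of vowels is.
"mamras" has 2 vowels. The stems with 2 vowels (puluh → pulhast, mevves → mevvsast) delete the last vowel and add -ast.
So mamras → mamrsast.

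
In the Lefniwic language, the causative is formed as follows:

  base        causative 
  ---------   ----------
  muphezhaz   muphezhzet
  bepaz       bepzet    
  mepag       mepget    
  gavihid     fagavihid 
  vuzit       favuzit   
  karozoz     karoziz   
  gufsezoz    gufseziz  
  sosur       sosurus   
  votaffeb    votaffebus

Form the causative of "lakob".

muphezhaz and karozoz both end in -z yet inflect differently (muphezhzet, karoziz), so the final letter is not what conditions the rule; the last vowel is.
"lakob" has last vowel 'o'. The stems whose last vowel is 'o' (karozoz → karoziz, gufsezoz → gufseziz) change the last vowel to 'i'.
The other patterns: stems whose last vowel is 'a' delete the last vowel and add -et; stems whose last vowel is 'i' add the prefix fa-; stems whose last vowel is 'e' or 'u' add -us.
So lakob → lakib.

lakib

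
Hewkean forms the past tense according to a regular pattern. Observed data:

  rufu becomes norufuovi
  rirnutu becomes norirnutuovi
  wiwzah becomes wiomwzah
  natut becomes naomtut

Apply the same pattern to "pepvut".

"pepvut" ends in a consonant. The stems ending in a consonant (wiwzah → wiomwzah, natut → naomtut) insert -om- after the first vowel.
The other pattern: stems ending in a vowel add no- … -ovi around the stem.
So pepvut → peompvut.

peompvut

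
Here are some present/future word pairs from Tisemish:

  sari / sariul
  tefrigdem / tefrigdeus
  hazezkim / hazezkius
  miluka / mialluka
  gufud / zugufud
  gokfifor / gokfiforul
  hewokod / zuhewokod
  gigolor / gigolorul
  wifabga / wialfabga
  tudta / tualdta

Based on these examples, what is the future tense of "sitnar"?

sitnarul

hazezkim and sari both have last vowel 'i' yet inflect differently (hazezkius, sariul), so the last vowel is not what conditions the rule; the final letter is.
"sitnar" ends in -r. The stems ending in -r (gokfifor → gokfiforul, gigolor → gigolorul) add -ul.
The other patterns: stems ending in -m drop the final letter and add -us; stems ending in -a insert -al- after the first vowel; stems ending in -d add the prefix zu-.
So sitnar → sitnarul.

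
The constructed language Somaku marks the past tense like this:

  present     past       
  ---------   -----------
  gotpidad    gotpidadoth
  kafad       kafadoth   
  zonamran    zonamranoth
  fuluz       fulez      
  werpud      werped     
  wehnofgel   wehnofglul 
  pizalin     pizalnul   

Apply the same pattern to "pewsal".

pewsaloth

"pewsal" has last vowel 'a'. The stems whose last vowel is 'a' (gotpidad → gotpidadoth, kafad → kafadoth, zonamran → zonamranoth) add -oth.
So pewsal → pewsaloth.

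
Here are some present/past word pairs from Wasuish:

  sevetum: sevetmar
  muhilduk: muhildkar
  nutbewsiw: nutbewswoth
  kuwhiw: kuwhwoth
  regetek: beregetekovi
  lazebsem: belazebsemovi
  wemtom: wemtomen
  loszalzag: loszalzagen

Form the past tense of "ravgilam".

muhilduk and regetek both end in -k yet inflect differently (muhildkar, beregetekovi), so the final letter is not what conditions the rule; the last vowel is.
"ravgilam" has last vowel 'a'. The one such stem in the data (loszalzag → loszalzagen) adds -en, so the same rule applies.
So ravgilam → ravgilamen.

ravgilamen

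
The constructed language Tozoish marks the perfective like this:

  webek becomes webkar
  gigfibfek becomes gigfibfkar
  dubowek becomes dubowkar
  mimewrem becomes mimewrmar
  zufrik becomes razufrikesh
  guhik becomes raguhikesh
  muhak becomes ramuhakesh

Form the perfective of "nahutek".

webek and zufrik both end in -k yet inflect differently (webkar, razufrikesh), so the final letter is not what conditions the rule; the last vowel is.
"nahutek" has last vowel 'e'. The stems whose last vowel is 'e' (webek → webkar, gigfibfek → gigfibfkar, dubowek → dubowkar) delete the last vowel and add -ar.
The other pattern: stems whose last vowel is 'a' or 'i' add ra- … -esh around the stem.
So nahutek → nahutkar.

nahutkar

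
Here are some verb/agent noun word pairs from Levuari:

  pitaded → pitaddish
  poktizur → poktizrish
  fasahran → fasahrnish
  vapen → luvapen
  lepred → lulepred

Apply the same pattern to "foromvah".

fasahran and vapen both end in -n yet inflect differently (fasahrnish, luvapen), so the final letter is not what conditions the rule; the number of vowels is.
"foromvah" has 3 vowels. The stems with 3 vowels (pitaded → pitaddish, poktizur → poktizrish, fasahran → fasahrnish) delete the last vowel and add -ish.
So foromvah → foromvhish.

foromvhish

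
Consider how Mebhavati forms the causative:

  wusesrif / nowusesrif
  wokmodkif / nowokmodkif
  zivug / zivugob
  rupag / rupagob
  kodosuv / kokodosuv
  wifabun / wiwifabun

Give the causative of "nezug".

nezugob

zivug and kodosuv both have last vowel 'u' yet inflect differently (zivugob, kokodosuv), so the last vowel is not what conditions the rule; the final letter is.
"nezug" ends in -g. The stems ending in -g (zivug → zivugob, rupag → rupagob) add -ob.
The other patterns: stems ending in -f add the prefix no-; stems ending in -n or -v repeat the first consonant+vowel as a prefix.
So nezug → nezugob.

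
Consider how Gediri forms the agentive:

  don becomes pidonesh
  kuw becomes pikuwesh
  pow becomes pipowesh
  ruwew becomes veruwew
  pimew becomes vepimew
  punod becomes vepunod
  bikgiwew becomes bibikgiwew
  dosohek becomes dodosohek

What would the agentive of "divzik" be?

"divzik" has 2 vowels. The stems with 2 vowels (ruwew → veruwew, pimew → vepimew, punod → vepunod) add the prefix ve-.
The other patterns: stems with 1 vowel add pi- … -esh around the stem; stems with 3 vowels repeat the first consonant+vowel as a prefix.
So divzik → vedivzik.

vedivzik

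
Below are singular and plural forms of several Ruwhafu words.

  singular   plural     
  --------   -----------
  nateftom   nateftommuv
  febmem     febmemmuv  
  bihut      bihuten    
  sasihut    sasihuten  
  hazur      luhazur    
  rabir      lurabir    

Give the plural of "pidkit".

bihut and hazur both have last vowel 'u' yet inflect differently (bihuten, luhazur), so the last vowel is not what conditions the rule; the final letter is.
"pidkit" ends in -t. The stems ending in -t (bihut → bihuten, sasihut → sasihuten) add -en.
The other patterns: stems ending in -m double the final consonant and add -uv; stems ending in -r add the prefix lu-.
So pidkit → pidkiten.

pidkiten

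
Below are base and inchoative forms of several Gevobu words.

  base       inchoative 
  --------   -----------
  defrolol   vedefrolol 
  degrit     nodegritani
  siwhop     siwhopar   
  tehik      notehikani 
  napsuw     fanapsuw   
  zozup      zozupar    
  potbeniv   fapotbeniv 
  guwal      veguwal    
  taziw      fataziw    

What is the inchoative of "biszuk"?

napsuw and zozup both have last vowel 'u' yet inflect differently (fanapsuw, zozupar), so the last vowel is not what conditions the rule; the final letter is.
"biszuk" ends in -k. The one such stem in the data (tehik → notehikani) adds no- … -ani around the stem, so the same rule applies.
The other patterns: stems ending in -v or -w add the prefix fa-; stems ending in -l add the prefix ve-; stems ending in -p add -ar.
So biszuk → nobiszukani.

nobiszukani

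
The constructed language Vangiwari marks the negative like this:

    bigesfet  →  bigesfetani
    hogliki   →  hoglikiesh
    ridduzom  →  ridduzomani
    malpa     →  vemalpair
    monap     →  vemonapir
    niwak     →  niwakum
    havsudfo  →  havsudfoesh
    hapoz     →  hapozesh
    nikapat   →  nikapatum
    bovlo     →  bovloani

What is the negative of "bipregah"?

havsudfo and bovlo both end in -o yet inflect differently (havsudfoesh, bovloani), so the final letter is not what conditions the rule; the first letter is.
"bipregah" begins with b-. The stems beginning with b- (bovlo → bovloani, bigesfet → bigesfetani) add -ani.
So bipregah → bipregahani.

bipregahani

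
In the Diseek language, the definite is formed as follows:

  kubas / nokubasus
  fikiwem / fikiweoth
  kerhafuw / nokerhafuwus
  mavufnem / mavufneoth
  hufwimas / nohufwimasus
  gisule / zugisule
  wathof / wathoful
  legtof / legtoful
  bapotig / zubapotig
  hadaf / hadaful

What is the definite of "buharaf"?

buharaful

"buharaf" ends in -f. The stems ending in -f (legtof → legtoful, hadaf → hadaful, wathof → wathoful) add -ul.
So buharaf → buharaful.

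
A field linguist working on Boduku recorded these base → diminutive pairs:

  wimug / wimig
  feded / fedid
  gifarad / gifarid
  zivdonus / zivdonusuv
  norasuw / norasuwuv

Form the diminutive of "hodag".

wimug and zivdonus both have last vowel 'u' yet inflect differently (wimig, zivdonusuv), so the last vowel is not what conditions the rule; the final letter is.
"hodag" ends in -g. The one such stem in the data (wimug → wimig) changes the last vowel to 'i' (as do feded, gifarad), so the same rule applies.
So hodag → hodig.

hodig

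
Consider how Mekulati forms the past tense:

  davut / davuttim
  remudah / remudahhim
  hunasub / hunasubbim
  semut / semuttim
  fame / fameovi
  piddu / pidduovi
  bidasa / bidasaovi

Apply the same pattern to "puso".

davut and piddu both have last vowel 'u' yet inflect differently (davuttim, pidduovi), so the last vowel is not what conditions the rule; whether the stem ends in a vowel or a consonant is.
"puso" ends in a vowel. The stems ending in a vowel (fame → fameovi, piddu → pidduovi, bidasa → bidasaovi) add -ovi.
So puso → pusoovi.

pusoovi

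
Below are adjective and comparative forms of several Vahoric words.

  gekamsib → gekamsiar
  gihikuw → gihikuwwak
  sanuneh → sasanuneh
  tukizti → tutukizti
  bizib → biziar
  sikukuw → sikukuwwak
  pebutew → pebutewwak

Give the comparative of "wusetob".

wusetoar

pebutew and sanuneh both have last vowel 'e' yet inflect differently (pebutewwak, sasanuneh), so the last vowel is not what conditions the rule; the final letter is.
"wusetob" ends in -b. The stems ending in -b (bizib → biziar, gekamsib → gekamsiar) drop the final letter and add -ar.
So wusetob → wusetoar.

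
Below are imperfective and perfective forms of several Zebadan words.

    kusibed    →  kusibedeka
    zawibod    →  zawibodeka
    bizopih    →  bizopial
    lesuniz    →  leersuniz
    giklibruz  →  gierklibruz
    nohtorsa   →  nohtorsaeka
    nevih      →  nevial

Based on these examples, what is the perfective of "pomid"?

pomideka

bizopih and lesuniz both have last vowel 'i' yet inflect differently (bizopial, leersuniz), so the last vowel is not what conditions the rule; the final letter is.
"pomid" ends in -d. The stems ending in -d (zawibod → zawibodeka, kusibed → kusibedeka) add -eka.
So pomid → pomideka.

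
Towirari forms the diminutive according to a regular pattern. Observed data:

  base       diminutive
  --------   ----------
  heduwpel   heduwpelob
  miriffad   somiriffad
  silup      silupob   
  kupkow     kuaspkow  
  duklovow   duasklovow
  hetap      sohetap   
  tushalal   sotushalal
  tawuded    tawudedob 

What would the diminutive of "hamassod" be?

haasmassod

hetap and silup both end in -p yet inflect differently (sohetap, silupob), so the final letter is not what conditions the rule; the last vowel is.
"hamassod" has last vowel 'o'. The stems whose last vowel is 'o' (kupkow → kuaspkow, duklovow → duasklovow) insert -as- after the first vowel.
The other patterns: stems whose last vowel is 'a' add the prefix so-; stems whose last vowel is 'e' or 'u' add -ob.
So hamassod → haasmassod.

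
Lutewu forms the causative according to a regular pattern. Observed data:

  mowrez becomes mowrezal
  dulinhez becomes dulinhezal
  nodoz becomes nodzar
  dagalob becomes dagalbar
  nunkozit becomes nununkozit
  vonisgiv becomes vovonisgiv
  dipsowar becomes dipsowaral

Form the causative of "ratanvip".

raratanvip

nodoz and mowrez both end in -z yet inflect differently (nodzar, mowrezal), so the final letter is not what conditions the rule; the last vowel is.
"ratanvip" has last vowel 'i'. The stems whose last vowel is 'i' (vonisgiv → vovonisgiv, nunkozit → nununkozit) repeat the first consonant+vowel as a prefix.
So ratanvip → raratanvip.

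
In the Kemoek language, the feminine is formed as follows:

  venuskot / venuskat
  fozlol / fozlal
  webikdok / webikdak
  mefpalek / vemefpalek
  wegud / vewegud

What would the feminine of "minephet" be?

veminephet

"minephet" has last vowel 'e'. The one such stem in the data (mefpalek → vemefpalek) adds the prefix ve-, so the same rule applies.
So minephet → veminephet.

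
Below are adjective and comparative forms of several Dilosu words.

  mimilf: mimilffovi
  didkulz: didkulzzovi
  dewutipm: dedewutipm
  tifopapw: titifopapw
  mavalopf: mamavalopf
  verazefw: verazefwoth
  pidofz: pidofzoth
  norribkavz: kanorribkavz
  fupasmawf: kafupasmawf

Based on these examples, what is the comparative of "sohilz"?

sohilzzovi

mimilf and mavalopf both end in -f yet inflect differently (mimilffovi, mamavalopf), so the final letter is not what conditions the rule; the second-to-last letter is.
"sohilz" has second-to-last letter 'l'. The stems whose second-to-last letter is 'l' (mimilf → mimilffovi, didkulz → didkulzzovi) double the final consonant and add -ovi.
So sohilz → sohilzzovi.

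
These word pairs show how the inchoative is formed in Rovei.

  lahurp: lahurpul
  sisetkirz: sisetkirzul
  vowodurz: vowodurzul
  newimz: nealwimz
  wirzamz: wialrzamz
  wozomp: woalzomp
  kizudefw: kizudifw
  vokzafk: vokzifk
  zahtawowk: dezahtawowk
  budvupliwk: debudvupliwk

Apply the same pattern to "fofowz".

"fofowz" has second-to-last letter 'w'. The stems whose second-to-last letter is 'w' (zahtawowk → dezahtawowk, budvupliwk → debudvupliwk) add the prefix de-.
The other patterns: stems whose second-to-last letter is 'r' add -ul; stems whose second-to-last letter is 'm' insert -al- after the first vowel; stems whose second-to-last letter is 'f' change the last vowel to 'i'.
So fofowz → defofowz.

defofowz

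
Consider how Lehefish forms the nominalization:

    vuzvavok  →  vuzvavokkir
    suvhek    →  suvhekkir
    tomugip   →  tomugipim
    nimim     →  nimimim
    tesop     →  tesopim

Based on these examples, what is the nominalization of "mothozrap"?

mothozrapim

vuzvavok and tesop both have last vowel 'o' yet inflect differently (vuzvavokkir, tesopim), so the last vowel is not what conditions the rule; the final letter is.
"mothozrap" ends in -p. The stems ending in -p (tomugip → tomugipim, tesop → tesopim) add -im.
So mothozrap → mothozrapim.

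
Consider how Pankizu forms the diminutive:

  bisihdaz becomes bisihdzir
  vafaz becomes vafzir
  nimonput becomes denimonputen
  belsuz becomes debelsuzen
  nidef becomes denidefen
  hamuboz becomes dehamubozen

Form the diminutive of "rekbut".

bisihdaz and belsuz both end in -z yet inflect differently (bisihdzir, debelsuzen), so the final letter is not what conditions the rule; the last vowel is.
"rekbut" has last vowel 'u'. The stems whose last vowel is 'u' (nimonput → denimonputen, belsuz → debelsuzen) add de- … -en around the stem.
The other pattern: stems whose last vowel is 'a' delete the last vowel and add -ir.
So rekbut → derekbuten.

derekbuten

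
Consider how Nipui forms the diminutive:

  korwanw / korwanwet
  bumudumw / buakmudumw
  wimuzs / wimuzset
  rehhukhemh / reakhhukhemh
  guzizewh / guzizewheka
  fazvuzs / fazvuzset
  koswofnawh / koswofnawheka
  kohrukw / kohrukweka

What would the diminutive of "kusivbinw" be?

kusivbinwet

korwanw and bumudumw both end in -w yet inflect differently (korwanwet, buakmudumw), so the final letter is not what conditions the rule; the second-to-last letter is.
"kusivbinw" has second-to-last letter 'n'. The one such stem in the data (korwanw → korwanwet) adds -et, so the same rule applies.
So kusivbinw → kusivbinwet.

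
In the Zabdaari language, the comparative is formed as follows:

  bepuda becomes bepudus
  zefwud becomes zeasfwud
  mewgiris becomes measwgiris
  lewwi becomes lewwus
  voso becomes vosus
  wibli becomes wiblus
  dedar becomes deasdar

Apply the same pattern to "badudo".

badudus

"badudo" ends in a vowel. The stems ending in a vowel (wibli → wiblus, voso → vosus, bepuda → bepudus) drop the final letter and add -us.
The other pattern: stems ending in a consonant insert -as- after the first vowel.
So badudo → badudus.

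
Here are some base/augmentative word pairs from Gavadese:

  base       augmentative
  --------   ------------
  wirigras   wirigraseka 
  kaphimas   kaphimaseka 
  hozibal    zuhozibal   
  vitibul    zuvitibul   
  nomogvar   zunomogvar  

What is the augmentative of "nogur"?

zunogur

wirigras and hozibal both have last vowel 'a' yet inflect differently (wirigraseka, zuhozibal), so the last vowel is not what conditions the rule; the final letter is.
"nogur" ends in -r. The one such stem in the data (nomogvar → zunomogvar) adds the prefix zu-, so the same rule applies.
The other pattern: stems ending in -s add -eka.
So nogur → zunogur.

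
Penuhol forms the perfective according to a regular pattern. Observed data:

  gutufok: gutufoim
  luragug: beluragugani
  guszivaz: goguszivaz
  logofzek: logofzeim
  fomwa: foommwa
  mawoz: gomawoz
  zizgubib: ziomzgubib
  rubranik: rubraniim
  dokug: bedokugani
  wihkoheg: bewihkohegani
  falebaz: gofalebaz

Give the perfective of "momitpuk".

momitpuim

"momitpuk" ends in -k. The stems ending in -k (rubranik → rubraniim, gutufok → gutufoim, logofzek → logofzeim) drop the final letter and add -im.
The other patterns: stems ending in -g add be- … -ani around the stem; stems ending in -z add the prefix go-; stems ending in -a or -b insert -om- after the first vowel.
So momitpuk → momitpuim.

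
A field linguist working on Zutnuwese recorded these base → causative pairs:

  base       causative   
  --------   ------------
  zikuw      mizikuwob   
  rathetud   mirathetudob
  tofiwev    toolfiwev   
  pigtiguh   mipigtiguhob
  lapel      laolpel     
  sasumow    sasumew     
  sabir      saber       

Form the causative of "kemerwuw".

zikuw and sasumow both end in -w yet inflect differently (mizikuwob, sasumew), so the final letter is not what conditions the rule; the last vowel is.
"kemerwuw" has last vowel 'u'. The stems whose last vowel is 'u' (pigtiguh → mipigtiguhob, rathetud → mirathetudob, zikuw → mizikuwob) add mi- … -ob around the stem.
So kemerwuw → mikemerwuwob.

mikemerwuwob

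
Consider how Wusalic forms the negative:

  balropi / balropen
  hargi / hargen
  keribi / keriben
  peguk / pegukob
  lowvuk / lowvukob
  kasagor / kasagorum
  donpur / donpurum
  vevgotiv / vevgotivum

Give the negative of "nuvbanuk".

peguk and donpur both have last vowel 'u' yet inflect differently (pegukob, donpurum), so the last vowel is not what conditions the rule; the final letter is.
"nuvbanuk" ends in -k. The stems ending in -k (peguk → pegukob, lowvuk → lowvukob) add -ob.
The other patterns: stems ending in -i drop the final letter and add -en; stems ending in -r or -v add -um.
So nuvbanuk → nuvbanukob.

nuvbanukob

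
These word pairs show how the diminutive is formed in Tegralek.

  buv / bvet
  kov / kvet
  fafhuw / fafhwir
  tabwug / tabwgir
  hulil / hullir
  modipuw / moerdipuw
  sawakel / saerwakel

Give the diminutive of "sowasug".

soerwasug

"sowasug" has 3 vowels. The stems with 3 vowels (modipuw → moerdipuw, sawakel → saerwakel) insert -er- after the first vowel.
The other patterns: stems with 1 vowel delete the last vowel and add -et; stems with 2 vowels delete the last vowel and add -ir.
So sowasug → soerwasug.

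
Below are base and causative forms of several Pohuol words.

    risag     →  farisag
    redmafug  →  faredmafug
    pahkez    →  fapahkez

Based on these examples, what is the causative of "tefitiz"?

Every pair shown (risag → farisag, redmafug → faredmafug, pahkez → fapahkez) follows the same rule: add the prefix fa-.
So tefitiz → fatefitiz.

fatefitiz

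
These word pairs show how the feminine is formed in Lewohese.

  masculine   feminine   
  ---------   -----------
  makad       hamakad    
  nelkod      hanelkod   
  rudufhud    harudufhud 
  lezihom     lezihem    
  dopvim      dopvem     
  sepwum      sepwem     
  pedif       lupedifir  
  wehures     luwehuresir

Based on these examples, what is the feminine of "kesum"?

nelkod and lezihom both have last vowel 'o' yet inflect differently (hanelkod, lezihem), so the last vowel is not what conditions the rule; the final letter is.
"kesum" ends in -m. The stems ending in -m (lezihom → lezihem, dopvim → dopvem, sepwum → sepwem) change the last vowel to 'e'.
So kesum → kesem.

kesem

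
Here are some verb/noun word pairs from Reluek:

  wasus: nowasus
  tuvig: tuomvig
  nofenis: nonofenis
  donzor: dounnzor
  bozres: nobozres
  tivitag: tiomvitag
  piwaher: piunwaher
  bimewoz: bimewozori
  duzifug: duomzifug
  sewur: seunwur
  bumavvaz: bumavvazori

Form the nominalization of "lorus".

nolorus

wasus and sewur both have last vowel 'u' yet inflect differently (nowasus, seunwur), so the last vowel is not what conditions the rule; the final letter is.
"lorus" ends in -s. The stems ending in -s (nofenis → nonofenis, bozres → nobozres, wasus → nowasus) add the prefix no-.
So lorus → nolorus.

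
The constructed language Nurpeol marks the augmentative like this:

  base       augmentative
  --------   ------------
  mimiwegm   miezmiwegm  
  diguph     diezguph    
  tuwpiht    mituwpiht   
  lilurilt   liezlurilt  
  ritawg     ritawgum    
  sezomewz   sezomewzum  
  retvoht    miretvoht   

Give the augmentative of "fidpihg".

"fidpihg" has second-to-last letter 'h'. The stems whose second-to-last letter is 'h' (retvoht → miretvoht, tuwpiht → mituwpiht) add the prefix mi-.
The other patterns: stems whose second-to-last letter is 'w' add -um; stems whose second-to-last letter is 'g', 'l' or 'p' insert -ez- after the first vowel.
So fidpihg → mifidpihg.

mifidpihg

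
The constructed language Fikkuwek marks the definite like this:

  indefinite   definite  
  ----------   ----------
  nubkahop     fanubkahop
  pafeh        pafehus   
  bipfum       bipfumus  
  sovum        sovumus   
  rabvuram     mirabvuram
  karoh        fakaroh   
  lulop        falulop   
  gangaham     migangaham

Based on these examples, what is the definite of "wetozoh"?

karoh and pafeh both end in -h yet inflect differently (fakaroh, pafehus), so the final letter is not what conditions the rule; the last vowel is.
"wetozoh" has last vowel 'o'. The stems whose last vowel is 'o' (karoh → fakaroh, lulop → falulop, nubkahop → fanubkahop) add the prefix fa-.
So wetozoh → fawetozoh.

fawetozoh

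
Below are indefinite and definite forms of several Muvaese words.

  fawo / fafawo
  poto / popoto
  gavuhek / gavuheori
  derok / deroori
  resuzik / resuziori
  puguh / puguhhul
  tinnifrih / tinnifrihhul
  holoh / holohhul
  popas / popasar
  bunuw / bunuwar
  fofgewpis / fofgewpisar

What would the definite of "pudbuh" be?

pudbuhhul

"pudbuh" ends in -h. The stems ending in -h (puguh → puguhhul, tinnifrih → tinnifrihhul, holoh → holohhul) double the final consonant and add -ul.
The other patterns: stems ending in -o repeat the first consonant+vowel as a prefix; stems ending in -k drop the final letter and add -ori; stems ending in -s or -w add -ar.
So pudbuh → pudbuhhul.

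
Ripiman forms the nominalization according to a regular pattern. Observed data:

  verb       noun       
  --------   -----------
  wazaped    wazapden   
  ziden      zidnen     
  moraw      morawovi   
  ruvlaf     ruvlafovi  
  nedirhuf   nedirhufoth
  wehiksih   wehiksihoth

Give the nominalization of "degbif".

degbifoth

ruvlaf and nedirhuf both end in -f yet inflect differently (ruvlafovi, nedirhufoth), so the final letter is not what conditions the rule; the last vowel is.
"degbif" has last vowel 'i'. The one such stem in the data (wehiksih → wehiksihoth) adds -oth, so the same rule applies.
The other patterns: stems whose last vowel is 'e' delete the last vowel and add -en; stems whose last vowel is 'a' add -ovi.
So degbif → degbifoth.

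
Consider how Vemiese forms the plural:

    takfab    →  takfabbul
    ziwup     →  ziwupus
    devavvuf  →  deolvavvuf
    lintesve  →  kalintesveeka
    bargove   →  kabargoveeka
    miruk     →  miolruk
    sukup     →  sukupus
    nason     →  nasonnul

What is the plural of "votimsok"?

vooltimsok

"votimsok" ends in -k. The one such stem in the data (miruk → miolruk) inserts -ol- after the first vowel (as does devavvuf), so the same rule applies.
So votimsok → vooltimsok.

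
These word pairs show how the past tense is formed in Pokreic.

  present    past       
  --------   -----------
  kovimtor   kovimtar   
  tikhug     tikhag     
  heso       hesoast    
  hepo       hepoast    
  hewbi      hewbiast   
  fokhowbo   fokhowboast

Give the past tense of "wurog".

kovimtor and heso both have last vowel 'o' yet inflect differently (kovimtar, hesoast), so the last vowel is not what conditions the rule; whether the stem ends in a vowel or a consonant is.
"wurog" ends in a consonant. The stems ending in a consonant (kovimtor → kovimtar, tikhug → tikhag) change the last vowel to 'a'.
So wurog → wurag.

wurag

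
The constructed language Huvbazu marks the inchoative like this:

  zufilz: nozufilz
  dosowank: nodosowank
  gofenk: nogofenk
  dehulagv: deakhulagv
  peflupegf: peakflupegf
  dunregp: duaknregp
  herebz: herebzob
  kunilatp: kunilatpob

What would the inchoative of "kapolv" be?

nokapolv

"kapolv" has second-to-last letter 'l'. The one such stem in the data (zufilz → nozufilz) adds the prefix no-, so the same rule applies.
The other patterns: stems whose second-to-last letter is 'g' insert -ak- after the first vowel; stems whose second-to-last letter is 'b' or 't' add -ob.
So kapolv → nokapolv.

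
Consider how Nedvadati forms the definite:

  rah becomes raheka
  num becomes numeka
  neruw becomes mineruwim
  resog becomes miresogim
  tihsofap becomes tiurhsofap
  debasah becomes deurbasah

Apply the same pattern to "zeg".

zegeka

"zeg" has 1 vowel. The stems with 1 vowel (rah → raheka, num → numeka) add -eka.
The other patterns: stems with 2 vowels add mi- … -im around the stem; stems with 3 vowels insert -ur- after the first vowel.
So zeg → zegeka.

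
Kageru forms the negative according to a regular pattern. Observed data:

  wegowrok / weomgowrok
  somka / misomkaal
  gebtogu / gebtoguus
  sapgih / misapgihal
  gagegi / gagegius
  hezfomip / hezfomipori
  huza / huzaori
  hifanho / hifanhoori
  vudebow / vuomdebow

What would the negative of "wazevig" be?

waomzevig

huza and somka both end in -a yet inflect differently (huzaori, misomkaal), so the final letter is not what conditions the rule; the first letter is.
"wazevig" begins with w-. The one such stem in the data (wegowrok → weomgowrok) inserts -om- after the first vowel (as does vudebow), so the same rule applies.
The other patterns: stems beginning with h- add -ori; stems beginning with s- add mi- … -al around the stem; stems beginning with g- add -us.
So wazevig → waomzevig.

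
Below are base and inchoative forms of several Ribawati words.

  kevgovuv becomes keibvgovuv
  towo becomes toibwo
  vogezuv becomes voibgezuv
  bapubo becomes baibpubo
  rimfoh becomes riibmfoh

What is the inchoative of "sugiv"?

suibgiv

Every pair shown (kevgovuv → keibvgovuv, towo → toibwo, vogezuv → voibgezuv, …) follows the same rule: insert -ib- after the first vowel.
So sugiv → suibgiv.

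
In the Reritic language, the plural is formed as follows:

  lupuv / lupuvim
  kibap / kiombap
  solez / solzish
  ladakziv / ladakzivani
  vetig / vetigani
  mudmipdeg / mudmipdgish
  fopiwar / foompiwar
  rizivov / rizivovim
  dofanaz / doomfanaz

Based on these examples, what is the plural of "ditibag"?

diomtibag

solez and dofanaz both end in -z yet inflect differently (solzish, doomfanaz), so the final letter is not what conditions the rule; the last vowel is.
"ditibag" has last vowel 'a'. The stems whose last vowel is 'a' (dofanaz → doomfanaz, kibap → kiombap, fopiwar → foompiwar) insert -om- after the first vowel.
The other patterns: stems whose last vowel is 'e' delete the last vowel and add -ish; stems whose last vowel is 'i' add -ani; stems whose last vowel is 'o' or 'u' add -im.
So ditibag → diomtibag.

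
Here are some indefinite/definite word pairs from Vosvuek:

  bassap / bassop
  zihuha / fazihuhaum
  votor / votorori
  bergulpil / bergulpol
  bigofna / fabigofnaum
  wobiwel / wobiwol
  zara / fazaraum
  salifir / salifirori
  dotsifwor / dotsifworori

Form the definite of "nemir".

nemirori

"nemir" ends in -r. The stems ending in -r (salifir → salifirori, dotsifwor → dotsifworori, votor → votorori) add -ori.
So nemir → nemirori.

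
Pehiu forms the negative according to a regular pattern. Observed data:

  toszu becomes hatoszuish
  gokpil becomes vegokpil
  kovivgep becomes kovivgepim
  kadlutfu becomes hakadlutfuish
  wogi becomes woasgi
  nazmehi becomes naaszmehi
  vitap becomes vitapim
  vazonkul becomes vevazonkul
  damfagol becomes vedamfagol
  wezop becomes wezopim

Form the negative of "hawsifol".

wezop and damfagol both have last vowel 'o' yet inflect differently (wezopim, vedamfagol), so the last vowel is not what conditions the rule; the final letter is.
"hawsifol" ends in -l. The stems ending in -l (damfagol → vedamfagol, gokpil → vegokpil, vazonkul → vevazonkul) add the prefix ve-.
So hawsifol → vehawsifol.

vehawsifol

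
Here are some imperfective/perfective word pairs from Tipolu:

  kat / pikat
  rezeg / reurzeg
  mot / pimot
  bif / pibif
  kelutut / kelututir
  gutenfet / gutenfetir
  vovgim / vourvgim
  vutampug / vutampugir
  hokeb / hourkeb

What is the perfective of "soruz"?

kat and gutenfet both end in -t yet inflect differently (pikat, gutenfetir), so the final letter is not what conditions the rule; the number of vowels is.
"soruz" has 2 vowels. The stems with 2 vowels (rezeg → reurzeg, vovgim → vourvgim, hokeb → hourkeb) insert -ur- after the first vowel.
The other patterns: stems with 1 vowel add the prefix pi-; stems with 3 vowels add -ir.
So soruz → sourruz.

sourruz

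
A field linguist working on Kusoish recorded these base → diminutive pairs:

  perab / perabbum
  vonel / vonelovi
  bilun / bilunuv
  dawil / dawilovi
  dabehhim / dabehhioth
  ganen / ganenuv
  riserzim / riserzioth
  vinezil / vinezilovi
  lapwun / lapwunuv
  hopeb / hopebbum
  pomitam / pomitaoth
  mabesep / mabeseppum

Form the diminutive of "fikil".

"fikil" ends in -l. The stems ending in -l (vonel → vonelovi, dawil → dawilovi, vinezil → vinezilovi) add -ovi.
So fikil → fikilovi.

fikilovi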